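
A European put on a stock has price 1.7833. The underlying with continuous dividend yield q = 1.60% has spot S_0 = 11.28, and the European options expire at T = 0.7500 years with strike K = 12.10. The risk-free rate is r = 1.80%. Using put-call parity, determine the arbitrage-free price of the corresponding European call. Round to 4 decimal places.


Put-call parity: C - P = S_0 * exp(-qT) - K * exp(-rT).
S_0 * exp(-qT) = 11.2800 * 0.98807171 = 11.14544892
K * exp(-rT) = 12.1000 * 0.98659072 = 11.93774767
C = P + S*exp(-qT) - K*exp(-rT)
C = 1.7833 + 11.14544892 - 11.93774767 = 0.9910

Answer: Call price = 0.9910


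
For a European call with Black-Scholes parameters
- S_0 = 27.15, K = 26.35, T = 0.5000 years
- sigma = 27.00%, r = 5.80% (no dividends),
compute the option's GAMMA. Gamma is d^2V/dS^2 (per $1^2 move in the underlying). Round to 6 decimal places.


Answer: Gamma = 0.070933

Derivation:
d1 = 0.4040134282; d2 = 0.2130945973
phi(d1) = 0.3676764431; exp(-qT) = 1.0000000000; exp(-rT) = 0.9714164645
Gamma = exp(-qT) * phi(d1) / (S * sigma * sqrt(T)) = 1.0000000000 * 0.3676764431 / (27.1500 * 0.2700 * 0.7071067812) = 0.070933


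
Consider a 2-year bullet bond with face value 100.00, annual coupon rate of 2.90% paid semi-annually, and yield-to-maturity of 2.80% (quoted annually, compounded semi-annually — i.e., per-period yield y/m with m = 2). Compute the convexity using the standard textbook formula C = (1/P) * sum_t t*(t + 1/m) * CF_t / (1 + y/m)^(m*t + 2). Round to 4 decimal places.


Coupon per period c = face * coupon_rate / m = 1.450000
Periods per year m = 2; per-period yield y/m = 0.014000
Number of cashflows N = 4
Cashflows (t years, CF_t, discount factor 1/(1+y/m)^(m*t), PV):
  t = 0.5000: CF_t = 1.450000, DF = 0.986193, PV = 1.429980
  t = 1.0000: CF_t = 1.450000, DF = 0.972577, PV = 1.410237
  t = 1.5000: CF_t = 1.450000, DF = 0.959149, PV = 1.390766
  t = 2.0000: CF_t = 101.450000, DF = 0.945906, PV = 95.962208
Price P = sum_t PV_t = 100.193191
Convexity numerator sum_t t*(t + 1/m) * CF_t / (1+y/m)^(m*t + 2):
  t = 0.5000: term = 0.695383
  t = 1.0000: term = 2.057346
  t = 1.5000: term = 4.057883
  t = 2.0000: term = 466.653283
Convexity = (1/P) * sum = 473.463895 / 100.193191 = 4.725510

Answer: Convexity = 4.7255


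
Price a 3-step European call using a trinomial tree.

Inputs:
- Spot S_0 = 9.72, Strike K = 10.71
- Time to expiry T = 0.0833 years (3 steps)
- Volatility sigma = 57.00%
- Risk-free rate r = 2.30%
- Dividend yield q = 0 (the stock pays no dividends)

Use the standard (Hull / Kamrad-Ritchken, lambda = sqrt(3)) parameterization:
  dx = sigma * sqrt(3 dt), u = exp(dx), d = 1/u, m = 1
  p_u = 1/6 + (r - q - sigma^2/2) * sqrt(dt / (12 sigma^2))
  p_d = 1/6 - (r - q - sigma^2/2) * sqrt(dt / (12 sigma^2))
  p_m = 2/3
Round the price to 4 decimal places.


Answer: Price = V(0,0) = 0.3171

Derivation:
dt = T/N = 0.027767; dx = sigma*sqrt(3*dt) = 0.164512
u = exp(dx) = 1.178818; d = 1/u = 0.848308
p_u = 0.154898, p_m = 0.666667, p_d = 0.178435
Discount per step: exp(-r*dt) = 0.999362
Stock lattice S(k, j) with j the centered position index:
  k=0: S(0,+0) = 9.7200
  k=1: S(1,-1) = 8.2456; S(1,+0) = 9.7200; S(1,+1) = 11.4581
  k=2: S(2,-2) = 6.9948; S(2,-1) = 8.2456; S(2,+0) = 9.7200; S(2,+1) = 11.4581; S(2,+2) = 13.5070
  k=3: S(3,-3) = 5.9337; S(3,-2) = 6.9948; S(3,-1) = 8.2456; S(3,+0) = 9.7200; S(3,+1) = 11.4581; S(3,+2) = 13.5070; S(3,+3) = 15.9223
Terminal payoffs V(N, j) = max(S_T - K, 0):
  V(3,-3) = 0.000000; V(3,-2) = 0.000000; V(3,-1) = 0.000000; V(3,+0) = 0.000000; V(3,+1) = 0.748107; V(3,+2) = 2.797019; V(3,+3) = 5.212311
Backward induction: V(k, j) = exp(-r*dt) * [p_u * V(k+1, j+1) + p_m * V(k+1, j) + p_d * V(k+1, j-1)]
  V(2,-2) = exp(-r*dt) * [p_u*0.000000 + p_m*0.000000 + p_d*0.000000] = 0.000000
  V(2,-1) = exp(-r*dt) * [p_u*0.000000 + p_m*0.000000 + p_d*0.000000] = 0.000000
  V(2,+0) = exp(-r*dt) * [p_u*0.748107 + p_m*0.000000 + p_d*0.000000] = 0.115807
  V(2,+1) = exp(-r*dt) * [p_u*2.797019 + p_m*0.748107 + p_d*0.000000] = 0.931397
  V(2,+2) = exp(-r*dt) * [p_u*5.212311 + p_m*2.797019 + p_d*0.748107] = 2.803755
  V(1,-1) = exp(-r*dt) * [p_u*0.115807 + p_m*0.000000 + p_d*0.000000] = 0.017927
  V(1,+0) = exp(-r*dt) * [p_u*0.931397 + p_m*0.115807 + p_d*0.000000] = 0.221335
  V(1,+1) = exp(-r*dt) * [p_u*2.803755 + p_m*0.931397 + p_d*0.115807] = 1.075205
  V(0,+0) = exp(-r*dt) * [p_u*1.075205 + p_m*0.221335 + p_d*0.017927] = 0.317100


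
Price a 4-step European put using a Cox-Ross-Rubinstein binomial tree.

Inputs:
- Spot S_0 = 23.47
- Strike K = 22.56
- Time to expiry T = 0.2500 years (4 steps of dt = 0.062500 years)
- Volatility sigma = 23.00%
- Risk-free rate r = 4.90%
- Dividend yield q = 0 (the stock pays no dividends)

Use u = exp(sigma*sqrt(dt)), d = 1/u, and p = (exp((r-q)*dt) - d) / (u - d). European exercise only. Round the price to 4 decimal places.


dt = T/N = 0.062500
u = exp(sigma*sqrt(dt)) = 1.059185; d = 1/u = 0.944122
p = (exp((r-q)*dt) - d) / (u - d) = 0.512286
Discount per step: exp(-r*dt) = 0.996942
Stock lattice S(k, i) with i counting down-moves:
  k=0: S(0,0) = 23.4700
  k=1: S(1,0) = 24.8591; S(1,1) = 22.1585
  k=2: S(2,0) = 26.3304; S(2,1) = 23.4700; S(2,2) = 20.9204
  k=3: S(3,0) = 27.8887; S(3,1) = 24.8591; S(3,2) = 22.1585; S(3,3) = 19.7514
  k=4: S(4,0) = 29.5393; S(4,1) = 26.3304; S(4,2) = 23.4700; S(4,3) = 20.9204; S(4,4) = 18.6477
Terminal payoffs V(N, i) = max(K - S_T, 0):
  V(4,0) = 0.000000; V(4,1) = 0.000000; V(4,2) = 0.000000; V(4,3) = 1.639637; V(4,4) = 3.912296
Backward induction: V(k, i) = exp(-r*dt) * [p * V(k+1, i) + (1-p) * V(k+1, i+1)].
  V(3,0) = exp(-r*dt) * [p*0.000000 + (1-p)*0.000000] = 0.000000
  V(3,1) = exp(-r*dt) * [p*0.000000 + (1-p)*0.000000] = 0.000000
  V(3,2) = exp(-r*dt) * [p*0.000000 + (1-p)*1.639637] = 0.797229
  V(3,3) = exp(-r*dt) * [p*1.639637 + (1-p)*3.912296] = 2.739643
  V(2,0) = exp(-r*dt) * [p*0.000000 + (1-p)*0.000000] = 0.000000
  V(2,1) = exp(-r*dt) * [p*0.000000 + (1-p)*0.797229] = 0.387631
  V(2,2) = exp(-r*dt) * [p*0.797229 + (1-p)*2.739643] = 1.739238
  V(1,0) = exp(-r*dt) * [p*0.000000 + (1-p)*0.387631] = 0.188475
  V(1,1) = exp(-r*dt) * [p*0.387631 + (1-p)*1.739238] = 1.043628
  V(0,0) = exp(-r*dt) * [p*0.188475 + (1-p)*1.043628] = 0.603694

Answer: Price = V(0,0) = 0.6037


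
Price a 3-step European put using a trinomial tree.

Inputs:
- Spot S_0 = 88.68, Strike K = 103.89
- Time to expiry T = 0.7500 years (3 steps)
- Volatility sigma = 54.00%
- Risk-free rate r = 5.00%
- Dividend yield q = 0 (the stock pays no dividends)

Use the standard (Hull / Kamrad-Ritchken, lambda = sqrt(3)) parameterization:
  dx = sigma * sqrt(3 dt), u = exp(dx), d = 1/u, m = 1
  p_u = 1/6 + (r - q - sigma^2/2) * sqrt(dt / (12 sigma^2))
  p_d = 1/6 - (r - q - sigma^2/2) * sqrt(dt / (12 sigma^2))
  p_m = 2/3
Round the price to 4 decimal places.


Answer: Price = V(0,0) = 24.0758

Derivation:
dt = T/N = 0.250000; dx = sigma*sqrt(3*dt) = 0.467654
u = exp(dx) = 1.596245; d = 1/u = 0.626470
p_u = 0.141060, p_m = 0.666667, p_d = 0.192273
Discount per step: exp(-r*dt) = 0.987578
Stock lattice S(k, j) with j the centered position index:
  k=0: S(0,+0) = 88.6800
  k=1: S(1,-1) = 55.5554; S(1,+0) = 88.6800; S(1,+1) = 141.5550
  k=2: S(2,-2) = 34.8038; S(2,-1) = 55.5554; S(2,+0) = 88.6800; S(2,+1) = 141.5550; S(2,+2) = 225.9563
  k=3: S(3,-3) = 21.8036; S(3,-2) = 34.8038; S(3,-1) = 55.5554; S(3,+0) = 88.6800; S(3,+1) = 141.5550; S(3,+2) = 225.9563; S(3,+3) = 360.6816
Terminal payoffs V(N, j) = max(K - S_T, 0):
  V(3,-3) = 82.086441; V(3,-2) = 69.086187; V(3,-1) = 48.334603; V(3,+0) = 15.210000; V(3,+1) = 0.000000; V(3,+2) = 0.000000; V(3,+3) = 0.000000
Backward induction: V(k, j) = exp(-r*dt) * [p_u * V(k+1, j+1) + p_m * V(k+1, j) + p_d * V(k+1, j-1)]
  V(2,-2) = exp(-r*dt) * [p_u*48.334603 + p_m*69.086187 + p_d*82.086441] = 67.805676
  V(2,-1) = exp(-r*dt) * [p_u*15.210000 + p_m*48.334603 + p_d*69.086187] = 47.060074
  V(2,+0) = exp(-r*dt) * [p_u*0.000000 + p_m*15.210000 + p_d*48.334603] = 19.192044
  V(2,+1) = exp(-r*dt) * [p_u*0.000000 + p_m*0.000000 + p_d*15.210000] = 2.888147
  V(2,+2) = exp(-r*dt) * [p_u*0.000000 + p_m*0.000000 + p_d*0.000000] = 0.000000
  V(1,-1) = exp(-r*dt) * [p_u*19.192044 + p_m*47.060074 + p_d*67.805676] = 46.532523
  V(1,+0) = exp(-r*dt) * [p_u*2.888147 + p_m*19.192044 + p_d*47.060074] = 21.974090
  V(1,+1) = exp(-r*dt) * [p_u*0.000000 + p_m*2.888147 + p_d*19.192044] = 5.545790
  V(0,+0) = exp(-r*dt) * [p_u*5.545790 + p_m*21.974090 + p_d*46.532523] = 24.075805


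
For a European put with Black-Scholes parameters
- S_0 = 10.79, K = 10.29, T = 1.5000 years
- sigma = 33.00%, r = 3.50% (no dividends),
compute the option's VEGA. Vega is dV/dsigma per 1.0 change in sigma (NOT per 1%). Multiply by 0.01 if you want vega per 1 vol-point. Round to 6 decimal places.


Answer: Vega = 4.765701

Derivation:
d1 = 0.4493755435; d2 = 0.0452097359
phi(d1) = 0.3606282164; exp(-qT) = 1.0000000000; exp(-rT) = 0.9488543211
Vega = S * exp(-qT) * phi(d1) * sqrt(T) = 10.7900 * 1.0000000000 * 0.3606282164 * 1.2247448714 = 4.765701


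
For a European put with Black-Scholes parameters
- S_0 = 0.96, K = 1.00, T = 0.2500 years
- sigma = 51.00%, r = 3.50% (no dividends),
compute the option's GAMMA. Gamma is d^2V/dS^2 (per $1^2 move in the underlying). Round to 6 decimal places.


d1 = 0.0017274725; d2 = -0.2532725275
phi(d1) = 0.3989416851; exp(-qT) = 1.0000000000; exp(-rT) = 0.9912881698
Gamma = exp(-qT) * phi(d1) / (S * sigma * sqrt(T)) = 1.0000000000 * 0.3989416851 / (0.9600 * 0.5100 * 0.5000000000) = 1.629664

Answer: Gamma = 1.629664


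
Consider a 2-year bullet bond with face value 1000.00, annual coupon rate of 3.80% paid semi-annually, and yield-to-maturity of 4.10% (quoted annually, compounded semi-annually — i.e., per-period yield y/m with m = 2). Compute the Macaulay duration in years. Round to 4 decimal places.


Answer: Macaulay duration = 1.9446 years

Derivation:
Coupon per period c = face * coupon_rate / m = 19.000000
Periods per year m = 2; per-period yield y/m = 0.020500
Number of cashflows N = 4
Cashflows (t years, CF_t, discount factor 1/(1+y/m)^(m*t), PV):
  t = 0.5000: CF_t = 19.000000, DF = 0.979912, PV = 18.618324
  t = 1.0000: CF_t = 19.000000, DF = 0.960227, PV = 18.244316
  t = 1.5000: CF_t = 19.000000, DF = 0.940938, PV = 17.877821
  t = 2.0000: CF_t = 1019.000000, DF = 0.922036, PV = 939.554870
Price P = sum_t PV_t = 994.295330
Macaulay numerator sum_t t * PV_t:
  t * PV_t at t = 0.5000: 9.309162
  t * PV_t at t = 1.0000: 18.244316
  t * PV_t at t = 1.5000: 26.816731
  t * PV_t at t = 2.0000: 1879.109739
Macaulay duration D = (sum_t t * PV_t) / P = 1933.479948 / 994.295330 = 1.944573


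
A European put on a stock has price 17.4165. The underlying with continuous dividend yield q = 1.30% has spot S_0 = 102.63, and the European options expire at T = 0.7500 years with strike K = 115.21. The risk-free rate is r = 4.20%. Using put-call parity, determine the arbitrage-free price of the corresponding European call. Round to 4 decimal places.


Answer: Call price = 7.4133

Derivation:
Put-call parity: C - P = S_0 * exp(-qT) - K * exp(-rT).
S_0 * exp(-qT) = 102.6300 * 0.99029738 = 101.63421982
K * exp(-rT) = 115.2100 * 0.96899096 = 111.63744809
C = P + S*exp(-qT) - K*exp(-rT)
C = 17.4165 + 101.63421982 - 111.63744809 = 7.4133


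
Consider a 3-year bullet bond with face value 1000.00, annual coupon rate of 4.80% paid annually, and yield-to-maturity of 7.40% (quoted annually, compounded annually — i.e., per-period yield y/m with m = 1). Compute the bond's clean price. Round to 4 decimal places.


Answer: Price = 932.2634

Derivation:
Coupon per period c = face * coupon_rate / m = 48.000000
Periods per year m = 1; per-period yield y/m = 0.074000
Number of cashflows N = 3
Cashflows (t years, CF_t, discount factor 1/(1+y/m)^(m*t), PV):
  t = 1.0000: CF_t = 48.000000, DF = 0.931099, PV = 44.692737
  t = 2.0000: CF_t = 48.000000, DF = 0.866945, PV = 41.613350
  t = 3.0000: CF_t = 1048.000000, DF = 0.807211, PV = 845.957292
Price P = sum_t PV_t = 932.263379


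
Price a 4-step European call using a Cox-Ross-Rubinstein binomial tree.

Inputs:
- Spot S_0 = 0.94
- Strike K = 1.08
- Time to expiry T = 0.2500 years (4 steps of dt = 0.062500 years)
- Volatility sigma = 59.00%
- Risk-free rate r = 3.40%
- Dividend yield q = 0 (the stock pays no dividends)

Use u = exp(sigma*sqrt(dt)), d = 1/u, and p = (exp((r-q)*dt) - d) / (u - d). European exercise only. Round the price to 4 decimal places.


dt = T/N = 0.062500
u = exp(sigma*sqrt(dt)) = 1.158933; d = 1/u = 0.862862
p = (exp((r-q)*dt) - d) / (u - d) = 0.470377
Discount per step: exp(-r*dt) = 0.997877
Stock lattice S(k, i) with i counting down-moves:
  k=0: S(0,0) = 0.9400
  k=1: S(1,0) = 1.0894; S(1,1) = 0.8111
  k=2: S(2,0) = 1.2625; S(2,1) = 0.9400; S(2,2) = 0.6999
  k=3: S(3,0) = 1.4632; S(3,1) = 1.0894; S(3,2) = 0.8111; S(3,3) = 0.6039
  k=4: S(4,0) = 1.6957; S(4,1) = 1.2625; S(4,2) = 0.9400; S(4,3) = 0.6999; S(4,4) = 0.5211
Terminal payoffs V(N, i) = max(S_T - K, 0):
  V(4,0) = 0.615749; V(4,1) = 0.182539; V(4,2) = 0.000000; V(4,3) = 0.000000; V(4,4) = 0.000000
Backward induction: V(k, i) = exp(-r*dt) * [p * V(k+1, i) + (1-p) * V(k+1, i+1)].
  V(3,0) = exp(-r*dt) * [p*0.615749 + (1-p)*0.182539] = 0.385491
  V(3,1) = exp(-r*dt) * [p*0.182539 + (1-p)*0.000000] = 0.085680
  V(3,2) = exp(-r*dt) * [p*0.000000 + (1-p)*0.000000] = 0.000000
  V(3,3) = exp(-r*dt) * [p*0.000000 + (1-p)*0.000000] = 0.000000
  V(2,0) = exp(-r*dt) * [p*0.385491 + (1-p)*0.085680] = 0.226223
  V(2,1) = exp(-r*dt) * [p*0.085680 + (1-p)*0.000000] = 0.040216
  V(2,2) = exp(-r*dt) * [p*0.000000 + (1-p)*0.000000] = 0.000000
  V(1,0) = exp(-r*dt) * [p*0.226223 + (1-p)*0.040216] = 0.127438
  V(1,1) = exp(-r*dt) * [p*0.040216 + (1-p)*0.000000] = 0.018877
  V(0,0) = exp(-r*dt) * [p*0.127438 + (1-p)*0.018877] = 0.069793

Answer: Price = V(0,0) = 0.0698


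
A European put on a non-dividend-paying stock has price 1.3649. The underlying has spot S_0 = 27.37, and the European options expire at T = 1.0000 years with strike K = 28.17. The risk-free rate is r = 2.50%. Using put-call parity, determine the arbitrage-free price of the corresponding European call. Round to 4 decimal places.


Put-call parity: C - P = S_0 * exp(-qT) - K * exp(-rT).
S_0 * exp(-qT) = 27.3700 * 1.00000000 = 27.37000000
K * exp(-rT) = 28.1700 * 0.97530991 = 27.47448022
C = P + S*exp(-qT) - K*exp(-rT)
C = 1.3649 + 27.37000000 - 27.47448022 = 1.2604

Answer: Call price = 1.2604


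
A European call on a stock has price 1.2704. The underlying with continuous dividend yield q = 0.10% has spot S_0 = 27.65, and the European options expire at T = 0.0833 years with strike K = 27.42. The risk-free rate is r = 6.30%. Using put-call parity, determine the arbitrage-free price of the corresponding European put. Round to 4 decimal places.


Answer: Put price = 0.8992

Derivation:
Put-call parity: C - P = S_0 * exp(-qT) - K * exp(-rT).
S_0 * exp(-qT) = 27.6500 * 0.99991670 = 27.64769685
K * exp(-rT) = 27.4200 * 0.99476585 = 27.27647950
P = C - S*exp(-qT) + K*exp(-rT)
P = 1.2704 - 27.64769685 + 27.27647950 = 0.8992


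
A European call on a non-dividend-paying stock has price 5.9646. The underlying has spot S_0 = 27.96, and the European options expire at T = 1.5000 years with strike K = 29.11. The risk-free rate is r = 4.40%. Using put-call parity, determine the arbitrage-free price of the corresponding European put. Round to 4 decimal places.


Put-call parity: C - P = S_0 * exp(-qT) - K * exp(-rT).
S_0 * exp(-qT) = 27.9600 * 1.00000000 = 27.96000000
K * exp(-rT) = 29.1100 * 0.93613086 = 27.25076946
P = C - S*exp(-qT) + K*exp(-rT)
P = 5.9646 - 27.96000000 + 27.25076946 = 5.2554

Answer: Put price = 5.2554


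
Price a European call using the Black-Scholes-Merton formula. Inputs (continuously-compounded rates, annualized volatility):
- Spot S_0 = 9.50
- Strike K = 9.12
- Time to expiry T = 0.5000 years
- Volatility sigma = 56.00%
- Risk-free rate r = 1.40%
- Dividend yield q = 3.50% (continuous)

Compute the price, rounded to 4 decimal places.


d1 = (ln(S/K) + (r - q + 0.5*sigma^2) * T) / (sigma * sqrt(T)) = 0.27456450
d2 = d1 - sigma * sqrt(T) = -0.12141530
exp(-rT) = 0.99302444; exp(-qT) = 0.98265224
C = S_0 * exp(-qT) * N(d1) - K * exp(-rT) * N(d2)
N(d1) = 0.60817458; N(d2) = 0.45168105
C = 9.5000 * 0.98265224 * 0.60817458 - 9.1200 * 0.99302444 * 0.45168105 = 1.5868

Answer: Price = 1.5868


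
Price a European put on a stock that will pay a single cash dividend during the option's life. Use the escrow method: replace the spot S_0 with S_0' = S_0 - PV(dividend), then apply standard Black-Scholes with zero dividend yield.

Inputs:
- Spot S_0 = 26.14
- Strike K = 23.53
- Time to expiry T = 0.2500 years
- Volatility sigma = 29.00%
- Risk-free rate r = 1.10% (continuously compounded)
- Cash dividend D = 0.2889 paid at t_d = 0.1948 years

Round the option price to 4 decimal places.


PV(D) = D * exp(-r * t_d) = 0.2889 * 0.99785949 = 0.28828161
S_0' = S_0 - PV(D) = 26.1400 - 0.28828161 = 25.85171839
d1 = (ln(S_0'/K) + (r + sigma^2/2)*T) / (sigma*sqrt(T)) = 0.74043704
d2 = d1 - sigma*sqrt(T) = 0.59543704
exp(-rT) = 0.99725378
N(-d1) = 0.22951742; N(-d2) = 0.27577568
P = K * exp(-rT) * N(-d2) - S_0' * N(-d1) = 23.5300 * 0.99725378 * 0.27577568 - 25.85171839 * 0.22951742 = 0.5378

Answer: Price = 0.5378


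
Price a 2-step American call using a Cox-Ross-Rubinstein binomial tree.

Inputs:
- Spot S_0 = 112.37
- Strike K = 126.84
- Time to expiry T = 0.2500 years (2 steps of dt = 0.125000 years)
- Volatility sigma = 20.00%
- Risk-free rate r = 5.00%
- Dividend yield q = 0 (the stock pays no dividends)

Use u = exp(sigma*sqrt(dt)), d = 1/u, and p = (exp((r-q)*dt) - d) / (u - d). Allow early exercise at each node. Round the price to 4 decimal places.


Answer: Price = V(0,0) = 0.7121

Derivation:
dt = T/N = 0.125000
u = exp(sigma*sqrt(dt)) = 1.073271; d = 1/u = 0.931731
p = (exp((r-q)*dt) - d) / (u - d) = 0.526625
Discount per step: exp(-r*dt) = 0.993769
Stock lattice S(k, i) with i counting down-moves:
  k=0: S(0,0) = 112.3700
  k=1: S(1,0) = 120.6034; S(1,1) = 104.6987
  k=2: S(2,0) = 129.4401; S(2,1) = 112.3700; S(2,2) = 97.5510
Terminal payoffs V(N, i) = max(S_T - K, 0):
  V(2,0) = 2.600117; V(2,1) = 0.000000; V(2,2) = 0.000000
Backward induction: V(k, i) = exp(-r*dt) * [p * V(k+1, i) + (1-p) * V(k+1, i+1)]; then take max(V_cont, immediate exercise) for American.
  V(1,0) = exp(-r*dt) * [p*2.600117 + (1-p)*0.000000] = 1.360756; exercise = 0.000000; V(1,0) = max -> 1.360756
  V(1,1) = exp(-r*dt) * [p*0.000000 + (1-p)*0.000000] = 0.000000; exercise = 0.000000; V(1,1) = max -> 0.000000
  V(0,0) = exp(-r*dt) * [p*1.360756 + (1-p)*0.000000] = 0.712144; exercise = 0.000000; V(0,0) = max -> 0.712144


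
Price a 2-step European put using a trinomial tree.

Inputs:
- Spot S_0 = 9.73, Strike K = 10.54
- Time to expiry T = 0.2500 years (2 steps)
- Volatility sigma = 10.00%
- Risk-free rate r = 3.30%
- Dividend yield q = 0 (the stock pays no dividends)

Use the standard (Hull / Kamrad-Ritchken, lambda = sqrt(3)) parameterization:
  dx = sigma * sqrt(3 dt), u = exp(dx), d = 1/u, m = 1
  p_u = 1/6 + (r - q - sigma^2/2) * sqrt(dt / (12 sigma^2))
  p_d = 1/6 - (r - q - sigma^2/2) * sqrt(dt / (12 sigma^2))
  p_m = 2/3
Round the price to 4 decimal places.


Answer: Price = V(0,0) = 0.7408

Derivation:
dt = T/N = 0.125000; dx = sigma*sqrt(3*dt) = 0.061237
u = exp(dx) = 1.063151; d = 1/u = 0.940600
p_u = 0.195244, p_m = 0.666667, p_d = 0.138089
Discount per step: exp(-r*dt) = 0.995883
Stock lattice S(k, j) with j the centered position index:
  k=0: S(0,+0) = 9.7300
  k=1: S(1,-1) = 9.1520; S(1,+0) = 9.7300; S(1,+1) = 10.3445
  k=2: S(2,-2) = 8.6084; S(2,-1) = 9.1520; S(2,+0) = 9.7300; S(2,+1) = 10.3445; S(2,+2) = 10.9977
Terminal payoffs V(N, j) = max(K - S_T, 0):
  V(2,-2) = 1.931592; V(2,-1) = 1.387961; V(2,+0) = 0.810000; V(2,+1) = 0.195540; V(2,+2) = 0.000000
Backward induction: V(k, j) = exp(-r*dt) * [p_u * V(k+1, j+1) + p_m * V(k+1, j) + p_d * V(k+1, j-1)]
  V(1,-1) = exp(-r*dt) * [p_u*0.810000 + p_m*1.387961 + p_d*1.931592] = 1.344629
  V(1,+0) = exp(-r*dt) * [p_u*0.195540 + p_m*0.810000 + p_d*1.387961] = 0.766672
  V(1,+1) = exp(-r*dt) * [p_u*0.000000 + p_m*0.195540 + p_d*0.810000] = 0.241215
  V(0,+0) = exp(-r*dt) * [p_u*0.241215 + p_m*0.766672 + p_d*1.344629] = 0.740827


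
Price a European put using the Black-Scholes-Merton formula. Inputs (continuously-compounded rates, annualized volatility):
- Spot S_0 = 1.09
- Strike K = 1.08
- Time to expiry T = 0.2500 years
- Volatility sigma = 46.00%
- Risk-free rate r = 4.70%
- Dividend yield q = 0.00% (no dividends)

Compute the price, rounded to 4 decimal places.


Answer: Price = 0.0879

Derivation:
d1 = (ln(S/K) + (r - q + 0.5*sigma^2) * T) / (sigma * sqrt(T)) = 0.20615937
d2 = d1 - sigma * sqrt(T) = -0.02384063
exp(-rT) = 0.98831876; exp(-qT) = 1.00000000
P = K * exp(-rT) * N(-d2) - S_0 * exp(-qT) * N(-d1)
N(-d1) = 0.41833321; N(-d2) = 0.50951013
P = 1.0800 * 0.98831876 * 0.50951013 - 1.0900 * 1.00000000 * 0.41833321 = 0.0879


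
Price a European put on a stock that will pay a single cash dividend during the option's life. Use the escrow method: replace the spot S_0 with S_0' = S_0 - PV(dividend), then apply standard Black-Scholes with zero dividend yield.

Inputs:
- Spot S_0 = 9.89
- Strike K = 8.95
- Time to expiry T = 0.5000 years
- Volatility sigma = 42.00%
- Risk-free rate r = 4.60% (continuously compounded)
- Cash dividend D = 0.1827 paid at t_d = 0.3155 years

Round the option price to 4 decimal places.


Answer: Price = 0.6738

Derivation:
PV(D) = D * exp(-r * t_d) = 0.1827 * 0.98559181 = 0.18006762
S_0' = S_0 - PV(D) = 9.8900 - 0.18006762 = 9.70993238
d1 = (ln(S_0'/K) + (r + sigma^2/2)*T) / (sigma*sqrt(T)) = 0.50034804
d2 = d1 - sigma*sqrt(T) = 0.20336319
exp(-rT) = 0.97726248
N(-d1) = 0.30841502; N(-d2) = 0.41942558
P = K * exp(-rT) * N(-d2) - S_0' * N(-d1) = 8.9500 * 0.97726248 * 0.41942558 - 9.70993238 * 0.30841502 = 0.6738


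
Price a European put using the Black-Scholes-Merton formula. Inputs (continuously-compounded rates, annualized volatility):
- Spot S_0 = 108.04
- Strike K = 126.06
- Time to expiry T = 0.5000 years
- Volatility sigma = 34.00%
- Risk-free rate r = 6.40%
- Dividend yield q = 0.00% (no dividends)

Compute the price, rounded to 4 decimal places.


d1 = (ln(S/K) + (r - q + 0.5*sigma^2) * T) / (sigma * sqrt(T)) = -0.38831166
d2 = d1 - sigma * sqrt(T) = -0.62872797
exp(-rT) = 0.96850658; exp(-qT) = 1.00000000
P = K * exp(-rT) * N(-d2) - S_0 * exp(-qT) * N(-d1)
N(-d1) = 0.65110730; N(-d2) = 0.73523642
P = 126.0600 * 0.96850658 * 0.73523642 - 108.0400 * 1.00000000 * 0.65110730 = 19.4193

Answer: Price = 19.4193


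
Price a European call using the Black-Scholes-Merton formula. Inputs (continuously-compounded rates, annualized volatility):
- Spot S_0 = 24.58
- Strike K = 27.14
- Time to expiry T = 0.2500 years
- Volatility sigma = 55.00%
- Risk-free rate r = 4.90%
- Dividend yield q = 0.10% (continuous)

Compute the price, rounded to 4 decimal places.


d1 = (ln(S/K) + (r - q + 0.5*sigma^2) * T) / (sigma * sqrt(T)) = -0.17913836
d2 = d1 - sigma * sqrt(T) = -0.45413836
exp(-rT) = 0.98782473; exp(-qT) = 0.99975003
C = S_0 * exp(-qT) * N(d1) - K * exp(-rT) * N(d2)
N(d1) = 0.42891453; N(d2) = 0.32486462
C = 24.5800 * 0.99975003 * 0.42891453 - 27.1400 * 0.98782473 * 0.32486462 = 1.8306

Answer: Price = 1.8306


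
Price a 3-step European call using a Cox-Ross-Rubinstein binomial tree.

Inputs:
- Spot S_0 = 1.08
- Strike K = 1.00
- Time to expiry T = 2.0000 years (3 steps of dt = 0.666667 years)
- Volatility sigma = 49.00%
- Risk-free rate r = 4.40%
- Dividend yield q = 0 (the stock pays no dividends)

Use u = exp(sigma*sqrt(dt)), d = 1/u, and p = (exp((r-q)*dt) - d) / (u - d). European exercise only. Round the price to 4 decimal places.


dt = T/N = 0.666667
u = exp(sigma*sqrt(dt)) = 1.491949; d = 1/u = 0.670264
p = (exp((r-q)*dt) - d) / (u - d) = 0.437520
Discount per step: exp(-r*dt) = 0.971093
Stock lattice S(k, i) with i counting down-moves:
  k=0: S(0,0) = 1.0800
  k=1: S(1,0) = 1.6113; S(1,1) = 0.7239
  k=2: S(2,0) = 2.4040; S(2,1) = 1.0800; S(2,2) = 0.4852
  k=3: S(3,0) = 3.5866; S(3,1) = 1.6113; S(3,2) = 0.7239; S(3,3) = 0.3252
Terminal payoffs V(N, i) = max(S_T - K, 0):
  V(3,0) = 2.586623; V(3,1) = 0.611305; V(3,2) = 0.000000; V(3,3) = 0.000000
Backward induction: V(k, i) = exp(-r*dt) * [p * V(k+1, i) + (1-p) * V(k+1, i+1)].
  V(2,0) = exp(-r*dt) * [p*2.586623 + (1-p)*0.611305] = 1.432892
  V(2,1) = exp(-r*dt) * [p*0.611305 + (1-p)*0.000000] = 0.259727
  V(2,2) = exp(-r*dt) * [p*0.000000 + (1-p)*0.000000] = 0.000000
  V(1,0) = exp(-r*dt) * [p*1.432892 + (1-p)*0.259727] = 0.750664
  V(1,1) = exp(-r*dt) * [p*0.259727 + (1-p)*0.000000] = 0.110351
  V(0,0) = exp(-r*dt) * [p*0.750664 + (1-p)*0.110351] = 0.379213

Answer: Price = V(0,0) = 0.3792


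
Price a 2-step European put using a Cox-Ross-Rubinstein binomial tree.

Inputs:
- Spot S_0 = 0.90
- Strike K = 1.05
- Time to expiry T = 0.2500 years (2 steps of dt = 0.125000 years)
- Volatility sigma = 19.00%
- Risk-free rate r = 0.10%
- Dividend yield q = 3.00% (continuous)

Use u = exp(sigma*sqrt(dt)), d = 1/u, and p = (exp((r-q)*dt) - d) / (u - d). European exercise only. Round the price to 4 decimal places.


dt = T/N = 0.125000
u = exp(sigma*sqrt(dt)) = 1.069483; d = 1/u = 0.935031
p = (exp((r-q)*dt) - d) / (u - d) = 0.456300
Discount per step: exp(-r*dt) = 0.999875
Stock lattice S(k, i) with i counting down-moves:
  k=0: S(0,0) = 0.9000
  k=1: S(1,0) = 0.9625; S(1,1) = 0.8415
  k=2: S(2,0) = 1.0294; S(2,1) = 0.9000; S(2,2) = 0.7869
Terminal payoffs V(N, i) = max(K - S_T, 0):
  V(2,0) = 0.020586; V(2,1) = 0.150000; V(2,2) = 0.263145
Backward induction: V(k, i) = exp(-r*dt) * [p * V(k+1, i) + (1-p) * V(k+1, i+1)].
  V(1,0) = exp(-r*dt) * [p*0.020586 + (1-p)*0.150000] = 0.090937
  V(1,1) = exp(-r*dt) * [p*0.150000 + (1-p)*0.263145] = 0.211490
  V(0,0) = exp(-r*dt) * [p*0.090937 + (1-p)*0.211490] = 0.156462

Answer: Price = V(0,0) = 0.1565


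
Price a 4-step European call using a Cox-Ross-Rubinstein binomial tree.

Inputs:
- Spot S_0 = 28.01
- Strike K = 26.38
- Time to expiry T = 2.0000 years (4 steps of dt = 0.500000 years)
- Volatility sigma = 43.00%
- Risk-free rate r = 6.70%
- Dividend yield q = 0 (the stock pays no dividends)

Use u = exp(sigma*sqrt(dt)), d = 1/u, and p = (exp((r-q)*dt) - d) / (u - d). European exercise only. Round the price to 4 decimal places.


dt = T/N = 0.500000
u = exp(sigma*sqrt(dt)) = 1.355345; d = 1/u = 0.737820
p = (exp((r-q)*dt) - d) / (u - d) = 0.479734
Discount per step: exp(-r*dt) = 0.967055
Stock lattice S(k, i) with i counting down-moves:
  k=0: S(0,0) = 28.0100
  k=1: S(1,0) = 37.9632; S(1,1) = 20.6663
  k=2: S(2,0) = 51.4532; S(2,1) = 28.0100; S(2,2) = 15.2480
  k=3: S(3,0) = 69.7369; S(3,1) = 37.9632; S(3,2) = 20.6663; S(3,3) = 11.2503
  k=4: S(4,0) = 94.5175; S(4,1) = 51.4532; S(4,2) = 28.0100; S(4,3) = 15.2480; S(4,4) = 8.3007
Terminal payoffs V(N, i) = max(S_T - K, 0):
  V(4,0) = 68.137524; V(4,1) = 25.073239; V(4,2) = 1.630000; V(4,3) = 0.000000; V(4,4) = 0.000000
Backward induction: V(k, i) = exp(-r*dt) * [p * V(k+1, i) + (1-p) * V(k+1, i+1)].
  V(3,0) = exp(-r*dt) * [p*68.137524 + (1-p)*25.073239] = 44.225974
  V(3,1) = exp(-r*dt) * [p*25.073239 + (1-p)*1.630000] = 12.452300
  V(3,2) = exp(-r*dt) * [p*1.630000 + (1-p)*0.000000] = 0.756204
  V(3,3) = exp(-r*dt) * [p*0.000000 + (1-p)*0.000000] = 0.000000
  V(2,0) = exp(-r*dt) * [p*44.225974 + (1-p)*12.452300] = 26.782790
  V(2,1) = exp(-r*dt) * [p*12.452300 + (1-p)*0.756204] = 6.157450
  V(2,2) = exp(-r*dt) * [p*0.756204 + (1-p)*0.000000] = 0.350825
  V(1,0) = exp(-r*dt) * [p*26.782790 + (1-p)*6.157450] = 15.523288
  V(1,1) = exp(-r*dt) * [p*6.157450 + (1-p)*0.350825] = 3.033130
  V(0,0) = exp(-r*dt) * [p*15.523288 + (1-p)*3.033130] = 8.727751

Answer: Price = V(0,0) = 8.7278


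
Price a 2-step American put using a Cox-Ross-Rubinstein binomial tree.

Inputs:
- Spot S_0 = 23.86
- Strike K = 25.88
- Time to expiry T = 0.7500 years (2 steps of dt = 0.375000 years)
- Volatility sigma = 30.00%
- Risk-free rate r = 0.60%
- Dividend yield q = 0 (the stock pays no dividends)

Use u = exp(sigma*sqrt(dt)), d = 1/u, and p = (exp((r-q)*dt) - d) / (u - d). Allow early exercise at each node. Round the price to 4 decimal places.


Answer: Price = V(0,0) = 3.7436

Derivation:
dt = T/N = 0.375000
u = exp(sigma*sqrt(dt)) = 1.201669; d = 1/u = 0.832176
p = (exp((r-q)*dt) - d) / (u - d) = 0.460297
Discount per step: exp(-r*dt) = 0.997753
Stock lattice S(k, i) with i counting down-moves:
  k=0: S(0,0) = 23.8600
  k=1: S(1,0) = 28.6718; S(1,1) = 19.8557
  k=2: S(2,0) = 34.4541; S(2,1) = 23.8600; S(2,2) = 16.5234
Terminal payoffs V(N, i) = max(K - S_T, 0):
  V(2,0) = 0.000000; V(2,1) = 2.020000; V(2,2) = 9.356560
Backward induction: V(k, i) = exp(-r*dt) * [p * V(k+1, i) + (1-p) * V(k+1, i+1)]; then take max(V_cont, immediate exercise) for American.
  V(1,0) = exp(-r*dt) * [p*0.000000 + (1-p)*2.020000] = 1.087750; exercise = 0.000000; V(1,0) = max -> 1.087750
  V(1,1) = exp(-r*dt) * [p*2.020000 + (1-p)*9.356560] = 5.966124; exercise = 6.024289; V(1,1) = max -> 6.024289
  V(0,0) = exp(-r*dt) * [p*1.087750 + (1-p)*6.024289] = 3.743582; exercise = 2.020000; V(0,0) = max -> 3.743582


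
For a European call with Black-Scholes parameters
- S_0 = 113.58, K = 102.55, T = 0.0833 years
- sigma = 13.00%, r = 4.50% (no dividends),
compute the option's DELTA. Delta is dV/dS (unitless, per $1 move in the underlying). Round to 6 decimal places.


d1 = 2.8413804046; d2 = 2.8038601434
phi(d1) = 0.0070434312; exp(-qT) = 1.0000000000; exp(-rT) = 0.9962585169
N(d1) = 0.9977540652
Delta = exp(-qT) * N(d1) = 1.0000000000 * 0.9977540652 = 0.997754

Answer: Delta = 0.997754


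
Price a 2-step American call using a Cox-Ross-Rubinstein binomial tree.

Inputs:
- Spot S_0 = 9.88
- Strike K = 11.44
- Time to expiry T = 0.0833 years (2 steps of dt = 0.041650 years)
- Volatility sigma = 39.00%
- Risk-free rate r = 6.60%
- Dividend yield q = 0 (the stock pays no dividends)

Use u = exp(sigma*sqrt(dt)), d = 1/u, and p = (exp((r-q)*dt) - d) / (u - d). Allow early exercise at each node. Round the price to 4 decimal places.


Answer: Price = V(0,0) = 0.0356

Derivation:
dt = T/N = 0.041650
u = exp(sigma*sqrt(dt)) = 1.082846; d = 1/u = 0.923493
p = (exp((r-q)*dt) - d) / (u - d) = 0.497386
Discount per step: exp(-r*dt) = 0.997255
Stock lattice S(k, i) with i counting down-moves:
  k=0: S(0,0) = 9.8800
  k=1: S(1,0) = 10.6985; S(1,1) = 9.1241
  k=2: S(2,0) = 11.5848; S(2,1) = 9.8800; S(2,2) = 8.4260
Terminal payoffs V(N, i) = max(S_T - K, 0):
  V(2,0) = 0.144842; V(2,1) = 0.000000; V(2,2) = 0.000000
Backward induction: V(k, i) = exp(-r*dt) * [p * V(k+1, i) + (1-p) * V(k+1, i+1)]; then take max(V_cont, immediate exercise) for American.
  V(1,0) = exp(-r*dt) * [p*0.144842 + (1-p)*0.000000] = 0.071845; exercise = 0.000000; V(1,0) = max -> 0.071845
  V(1,1) = exp(-r*dt) * [p*0.000000 + (1-p)*0.000000] = 0.000000; exercise = 0.000000; V(1,1) = max -> 0.000000
  V(0,0) = exp(-r*dt) * [p*0.071845 + (1-p)*0.000000] = 0.035636; exercise = 0.000000; V(0,0) = max -> 0.035636


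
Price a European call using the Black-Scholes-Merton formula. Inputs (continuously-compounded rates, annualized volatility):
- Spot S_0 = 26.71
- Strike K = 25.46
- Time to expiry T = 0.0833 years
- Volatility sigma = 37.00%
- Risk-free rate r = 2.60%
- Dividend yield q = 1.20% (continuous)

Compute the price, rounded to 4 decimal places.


d1 = (ln(S/K) + (r - q + 0.5*sigma^2) * T) / (sigma * sqrt(T)) = 0.51314095
d2 = d1 - sigma * sqrt(T) = 0.40635251
exp(-rT) = 0.99783654; exp(-qT) = 0.99900090
C = S_0 * exp(-qT) * N(d1) - K * exp(-rT) * N(d2)
N(d1) = 0.69607363; N(d2) = 0.65775820
C = 26.7100 * 0.99900090 * 0.69607363 - 25.4600 * 0.99783654 * 0.65775820 = 1.8633

Answer: Price = 1.8633


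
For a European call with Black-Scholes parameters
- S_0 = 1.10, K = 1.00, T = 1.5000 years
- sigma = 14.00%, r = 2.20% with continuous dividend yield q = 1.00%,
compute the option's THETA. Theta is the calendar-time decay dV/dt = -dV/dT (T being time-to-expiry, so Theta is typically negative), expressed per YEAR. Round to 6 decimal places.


Answer: Theta = -0.025600

Derivation:
d1 = 0.7465705295; d2 = 0.5751062475
phi(d1) = 0.3019112101; exp(-qT) = 0.9851119396; exp(-rT) = 0.9675385596
Theta = -S*exp(-qT)*phi(d1)*sigma/(2*sqrt(T)) - r*K*exp(-rT)*N(d2) + q*S*exp(-qT)*N(d1)
N(d1) = 0.7723385784; N(d2) = 0.7173902785; sqrt(T) = 1.2247448714
Term 1 = -1.1000 * 0.9851119396 * 0.3019112101 * 0.1400 / (2 * 1.2247448714) = -0.0186986356
Term 2 = -0.0220 * 1.0000 * 0.9675385596 * 0.7173902785 = -0.0152702606
Term 3 = 0.0100 * 1.1000 * 0.9851119396 * 0.7723385784 = 0.0083692395
Theta = -0.0186986356 + (-0.0152702606) + (0.0083692395) = -0.025600


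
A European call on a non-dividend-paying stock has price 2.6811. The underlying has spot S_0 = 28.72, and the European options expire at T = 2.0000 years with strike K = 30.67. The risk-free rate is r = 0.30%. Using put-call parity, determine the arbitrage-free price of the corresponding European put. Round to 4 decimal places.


Answer: Put price = 4.4476

Derivation:
Put-call parity: C - P = S_0 * exp(-qT) - K * exp(-rT).
S_0 * exp(-qT) = 28.7200 * 1.00000000 = 28.72000000
K * exp(-rT) = 30.6700 * 0.99401796 = 30.48653096
P = C - S*exp(-qT) + K*exp(-rT)
P = 2.6811 - 28.72000000 + 30.48653096 = 4.4476


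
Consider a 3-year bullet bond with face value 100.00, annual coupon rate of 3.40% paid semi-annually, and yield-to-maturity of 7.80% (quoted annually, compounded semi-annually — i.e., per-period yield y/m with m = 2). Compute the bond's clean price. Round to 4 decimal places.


Answer: Price = 88.4297

Derivation:
Coupon per period c = face * coupon_rate / m = 1.700000
Periods per year m = 2; per-period yield y/m = 0.039000
Number of cashflows N = 6
Cashflows (t years, CF_t, discount factor 1/(1+y/m)^(m*t), PV):
  t = 0.5000: CF_t = 1.700000, DF = 0.962464, PV = 1.636189
  t = 1.0000: CF_t = 1.700000, DF = 0.926337, PV = 1.574773
  t = 1.5000: CF_t = 1.700000, DF = 0.891566, PV = 1.515662
  t = 2.0000: CF_t = 1.700000, DF = 0.858100, PV = 1.458770
  t = 2.5000: CF_t = 1.700000, DF = 0.825890, PV = 1.404013
  t = 3.0000: CF_t = 101.700000, DF = 0.794889, PV = 80.840254
Price P = sum_t PV_t = 88.429659


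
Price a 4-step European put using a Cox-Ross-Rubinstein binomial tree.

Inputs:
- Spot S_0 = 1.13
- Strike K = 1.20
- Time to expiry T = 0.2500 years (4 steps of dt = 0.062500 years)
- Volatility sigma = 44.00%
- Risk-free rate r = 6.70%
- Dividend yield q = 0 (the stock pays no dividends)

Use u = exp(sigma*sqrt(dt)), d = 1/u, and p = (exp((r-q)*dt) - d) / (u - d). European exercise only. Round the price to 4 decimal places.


dt = T/N = 0.062500
u = exp(sigma*sqrt(dt)) = 1.116278; d = 1/u = 0.895834
p = (exp((r-q)*dt) - d) / (u - d) = 0.491563
Discount per step: exp(-r*dt) = 0.995821
Stock lattice S(k, i) with i counting down-moves:
  k=0: S(0,0) = 1.1300
  k=1: S(1,0) = 1.2614; S(1,1) = 1.0123
  k=2: S(2,0) = 1.4081; S(2,1) = 1.1300; S(2,2) = 0.9068
  k=3: S(3,0) = 1.5718; S(3,1) = 1.2614; S(3,2) = 1.0123; S(3,3) = 0.8124
  k=4: S(4,0) = 1.7546; S(4,1) = 1.4081; S(4,2) = 1.1300; S(4,3) = 0.9068; S(4,4) = 0.7278
Terminal payoffs V(N, i) = max(K - S_T, 0):
  V(4,0) = 0.000000; V(4,1) = 0.000000; V(4,2) = 0.070000; V(4,3) = 0.293154; V(4,4) = 0.472239
Backward induction: V(k, i) = exp(-r*dt) * [p * V(k+1, i) + (1-p) * V(k+1, i+1)].
  V(3,0) = exp(-r*dt) * [p*0.000000 + (1-p)*0.000000] = 0.000000
  V(3,1) = exp(-r*dt) * [p*0.000000 + (1-p)*0.070000] = 0.035442
  V(3,2) = exp(-r*dt) * [p*0.070000 + (1-p)*0.293154] = 0.182693
  V(3,3) = exp(-r*dt) * [p*0.293154 + (1-p)*0.472239] = 0.382602
  V(2,0) = exp(-r*dt) * [p*0.000000 + (1-p)*0.035442] = 0.017945
  V(2,1) = exp(-r*dt) * [p*0.035442 + (1-p)*0.182693] = 0.109849
  V(2,2) = exp(-r*dt) * [p*0.182693 + (1-p)*0.382602] = 0.283146
  V(1,0) = exp(-r*dt) * [p*0.017945 + (1-p)*0.109849] = 0.064402
  V(1,1) = exp(-r*dt) * [p*0.109849 + (1-p)*0.283146] = 0.197132
  V(0,0) = exp(-r*dt) * [p*0.064402 + (1-p)*0.197132] = 0.131336

Answer: Price = V(0,0) = 0.1313


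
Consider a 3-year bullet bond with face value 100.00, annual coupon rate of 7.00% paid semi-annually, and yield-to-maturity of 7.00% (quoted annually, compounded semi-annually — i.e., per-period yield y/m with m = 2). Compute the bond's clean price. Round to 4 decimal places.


Answer: Price = 100.0000

Derivation:
Coupon per period c = face * coupon_rate / m = 3.500000
Periods per year m = 2; per-period yield y/m = 0.035000
Number of cashflows N = 6
Cashflows (t years, CF_t, discount factor 1/(1+y/m)^(m*t), PV):
  t = 0.5000: CF_t = 3.500000, DF = 0.966184, PV = 3.381643
  t = 1.0000: CF_t = 3.500000, DF = 0.933511, PV = 3.267287
  t = 1.5000: CF_t = 3.500000, DF = 0.901943, PV = 3.156799
  t = 2.0000: CF_t = 3.500000, DF = 0.871442, PV = 3.050048
  t = 2.5000: CF_t = 3.500000, DF = 0.841973, PV = 2.946906
  t = 3.0000: CF_t = 103.500000, DF = 0.813501, PV = 84.197317
Price P = sum_t PV_t = 100.000000


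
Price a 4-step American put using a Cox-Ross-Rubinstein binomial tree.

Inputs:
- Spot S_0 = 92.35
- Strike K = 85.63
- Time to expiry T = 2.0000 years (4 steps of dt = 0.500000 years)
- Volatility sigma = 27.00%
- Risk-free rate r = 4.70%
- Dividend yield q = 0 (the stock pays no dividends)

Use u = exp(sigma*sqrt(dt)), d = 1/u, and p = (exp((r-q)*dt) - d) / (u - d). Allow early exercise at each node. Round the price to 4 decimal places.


dt = T/N = 0.500000
u = exp(sigma*sqrt(dt)) = 1.210361; d = 1/u = 0.826200
p = (exp((r-q)*dt) - d) / (u - d) = 0.514311
Discount per step: exp(-r*dt) = 0.976774
Stock lattice S(k, i) with i counting down-moves:
  k=0: S(0,0) = 92.3500
  k=1: S(1,0) = 111.7769; S(1,1) = 76.2995
  k=2: S(2,0) = 135.2904; S(2,1) = 92.3500; S(2,2) = 63.0387
  k=3: S(3,0) = 163.7502; S(3,1) = 111.7769; S(3,2) = 76.2995; S(3,3) = 52.0825
  k=4: S(4,0) = 198.1969; S(4,1) = 135.2904; S(4,2) = 92.3500; S(4,3) = 63.0387; S(4,4) = 43.0306
Terminal payoffs V(N, i) = max(K - S_T, 0):
  V(4,0) = 0.000000; V(4,1) = 0.000000; V(4,2) = 0.000000; V(4,3) = 22.591349; V(4,4) = 42.599448
Backward induction: V(k, i) = exp(-r*dt) * [p * V(k+1, i) + (1-p) * V(k+1, i+1)]; then take max(V_cont, immediate exercise) for American.
  V(3,0) = exp(-r*dt) * [p*0.000000 + (1-p)*0.000000] = 0.000000; exercise = 0.000000; V(3,0) = max -> 0.000000
  V(3,1) = exp(-r*dt) * [p*0.000000 + (1-p)*0.000000] = 0.000000; exercise = 0.000000; V(3,1) = max -> 0.000000
  V(3,2) = exp(-r*dt) * [p*0.000000 + (1-p)*22.591349] = 10.717517; exercise = 9.330463; V(3,2) = max -> 10.717517
  V(3,3) = exp(-r*dt) * [p*22.591349 + (1-p)*42.599448] = 31.558644; exercise = 33.547489; V(3,3) = max -> 33.547489
  V(2,0) = exp(-r*dt) * [p*0.000000 + (1-p)*0.000000] = 0.000000; exercise = 0.000000; V(2,0) = max -> 0.000000
  V(2,1) = exp(-r*dt) * [p*0.000000 + (1-p)*10.717517] = 5.084476; exercise = 0.000000; V(2,1) = max -> 5.084476
  V(2,2) = exp(-r*dt) * [p*10.717517 + (1-p)*33.547489] = 21.299314; exercise = 22.591349; V(2,2) = max -> 22.591349
  V(1,0) = exp(-r*dt) * [p*0.000000 + (1-p)*5.084476] = 2.412116; exercise = 0.000000; V(1,0) = max -> 2.412116
  V(1,1) = exp(-r*dt) * [p*5.084476 + (1-p)*22.591349] = 13.271785; exercise = 9.330463; V(1,1) = max -> 13.271785
  V(0,0) = exp(-r*dt) * [p*2.412116 + (1-p)*13.271785] = 7.508006; exercise = 0.000000; V(0,0) = max -> 7.508006

Answer: Price = V(0,0) = 7.5080


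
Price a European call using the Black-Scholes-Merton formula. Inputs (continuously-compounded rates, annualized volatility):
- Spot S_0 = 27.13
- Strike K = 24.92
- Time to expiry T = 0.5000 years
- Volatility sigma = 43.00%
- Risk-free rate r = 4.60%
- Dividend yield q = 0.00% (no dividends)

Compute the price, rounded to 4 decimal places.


Answer: Price = 4.6912

Derivation:
d1 = (ln(S/K) + (r - q + 0.5*sigma^2) * T) / (sigma * sqrt(T)) = 0.50712525
d2 = d1 - sigma * sqrt(T) = 0.20306934
exp(-rT) = 0.97726248; exp(-qT) = 1.00000000
C = S_0 * exp(-qT) * N(d1) - K * exp(-rT) * N(d2)
N(d1) = 0.69396653; N(d2) = 0.58045958
C = 27.1300 * 1.00000000 * 0.69396653 - 24.9200 * 0.97726248 * 0.58045958 = 4.6912


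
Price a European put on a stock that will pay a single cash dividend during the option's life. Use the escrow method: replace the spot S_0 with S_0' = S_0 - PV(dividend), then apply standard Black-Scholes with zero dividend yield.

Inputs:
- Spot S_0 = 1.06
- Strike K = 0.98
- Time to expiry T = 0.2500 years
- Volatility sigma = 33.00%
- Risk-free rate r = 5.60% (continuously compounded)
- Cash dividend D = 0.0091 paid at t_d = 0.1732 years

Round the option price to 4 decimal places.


Answer: Price = 0.0324

Derivation:
PV(D) = D * exp(-r * t_d) = 0.0091 * 0.99034769 = 0.00901216
S_0' = S_0 - PV(D) = 1.0600 - 0.00901216 = 1.05098784
d1 = (ln(S_0'/K) + (r + sigma^2/2)*T) / (sigma*sqrt(T)) = 0.59118621
d2 = d1 - sigma*sqrt(T) = 0.42618621
exp(-rT) = 0.98609754
N(-d1) = 0.27719783; N(-d2) = 0.33498608
P = K * exp(-rT) * N(-d2) - S_0' * N(-d1) = 0.9800 * 0.98609754 * 0.33498608 - 1.05098784 * 0.27719783 = 0.0324
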